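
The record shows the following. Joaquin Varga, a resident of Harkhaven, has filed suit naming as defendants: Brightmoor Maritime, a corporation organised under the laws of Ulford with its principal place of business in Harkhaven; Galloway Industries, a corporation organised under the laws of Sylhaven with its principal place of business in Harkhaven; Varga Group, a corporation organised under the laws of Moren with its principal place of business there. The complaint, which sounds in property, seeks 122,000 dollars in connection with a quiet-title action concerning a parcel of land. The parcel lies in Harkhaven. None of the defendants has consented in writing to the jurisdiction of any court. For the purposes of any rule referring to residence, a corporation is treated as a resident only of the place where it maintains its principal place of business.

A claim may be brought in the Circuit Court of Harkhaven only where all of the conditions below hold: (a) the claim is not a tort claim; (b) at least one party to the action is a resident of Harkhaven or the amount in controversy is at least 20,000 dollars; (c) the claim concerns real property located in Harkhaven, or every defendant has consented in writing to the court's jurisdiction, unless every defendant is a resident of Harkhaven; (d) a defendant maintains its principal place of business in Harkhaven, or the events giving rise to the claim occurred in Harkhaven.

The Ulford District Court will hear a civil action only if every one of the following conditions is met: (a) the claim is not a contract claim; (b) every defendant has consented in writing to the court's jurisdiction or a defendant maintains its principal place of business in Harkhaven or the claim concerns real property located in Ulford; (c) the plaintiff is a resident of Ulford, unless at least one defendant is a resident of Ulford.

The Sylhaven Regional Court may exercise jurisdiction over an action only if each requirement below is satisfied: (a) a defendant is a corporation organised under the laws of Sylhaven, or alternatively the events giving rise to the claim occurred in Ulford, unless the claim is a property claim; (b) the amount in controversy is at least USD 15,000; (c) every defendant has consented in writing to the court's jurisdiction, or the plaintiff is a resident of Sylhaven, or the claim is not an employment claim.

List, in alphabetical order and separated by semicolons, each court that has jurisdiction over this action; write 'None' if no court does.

the Circuit Court of Harkhaven; the Sylhaven Regional Court

The Circuit Court of Harkhaven:
  (a) The claim is a property claim, not a tort claim. Met.
  (b) Joaquin Varga resides in Harkhaven — that alternative is enough. Satisfied.
  (c) The property lies in Harkhaven, which satisfies one of the alternatives. Satisfied.
  (d) Brightmoor Maritime has its principal place of business in Harkhaven — that alternative is enough. Satisfied.
  → Every requirement is satisfied — jurisdiction.
The Ulford District Court:
  (a) The claim is a property claim, not a contract claim. Met.
  (b) Brightmoor Maritime has its principal place of business in Harkhaven, so one alternative holds. Condition met.
  (c) The plaintiff resides in Harkhaven, not Ulford. And no defendant resides in Ulford (they reside in Harkhaven, Harkhaven, Moren), so the proviso does not save it. Not satisfied.
  → Not every requirement is met — no jurisdiction.
The Sylhaven Regional Court:
  (a) Galloway Industries is organised under the laws of Sylhaven, which satisfies one of the alternatives. Met.
  (b) The amount in controversy is USD 122,000, which meets the USD 15,000 floor. Satisfied.
  (c) The claim is a property claim, not an employment claim, so this disjunct is met. Condition met.
  → Jurisdiction lies.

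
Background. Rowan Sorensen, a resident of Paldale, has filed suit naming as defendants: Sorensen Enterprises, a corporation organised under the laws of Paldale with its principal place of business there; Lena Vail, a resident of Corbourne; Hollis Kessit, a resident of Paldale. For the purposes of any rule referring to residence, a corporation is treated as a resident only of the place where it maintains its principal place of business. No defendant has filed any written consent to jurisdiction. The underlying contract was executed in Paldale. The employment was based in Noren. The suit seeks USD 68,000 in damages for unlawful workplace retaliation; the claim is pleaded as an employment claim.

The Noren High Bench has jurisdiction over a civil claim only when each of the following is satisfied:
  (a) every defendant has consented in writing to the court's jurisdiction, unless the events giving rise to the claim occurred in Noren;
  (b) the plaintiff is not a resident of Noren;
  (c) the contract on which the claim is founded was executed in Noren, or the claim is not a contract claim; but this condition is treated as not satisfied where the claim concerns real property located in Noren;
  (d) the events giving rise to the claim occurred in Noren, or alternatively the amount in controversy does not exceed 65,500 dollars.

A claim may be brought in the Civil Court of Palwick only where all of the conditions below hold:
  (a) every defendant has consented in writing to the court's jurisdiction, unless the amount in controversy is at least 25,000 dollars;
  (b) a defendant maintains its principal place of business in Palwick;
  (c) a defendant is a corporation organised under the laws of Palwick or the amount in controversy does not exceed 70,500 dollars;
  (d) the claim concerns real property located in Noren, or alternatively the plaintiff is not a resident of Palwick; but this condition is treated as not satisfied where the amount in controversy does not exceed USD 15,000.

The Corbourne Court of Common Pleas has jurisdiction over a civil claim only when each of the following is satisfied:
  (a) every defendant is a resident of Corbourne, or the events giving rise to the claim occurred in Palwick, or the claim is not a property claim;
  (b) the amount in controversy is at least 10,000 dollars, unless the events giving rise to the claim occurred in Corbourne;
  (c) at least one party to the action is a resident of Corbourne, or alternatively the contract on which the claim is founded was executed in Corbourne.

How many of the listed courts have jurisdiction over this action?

The Noren High Bench:
  (a) No such written consent has been filed. However, the operative events occurred in Noren, so the 'unless' proviso supplies this condition. Condition met.
  (b) The plaintiff resides in Paldale, which is not Noren. Satisfied.
  (c) The claim is an employment claim, not a contract claim — that alternative is enough. The carve-out does not apply: the claim does not concern real property. Satisfied.
  (d) The operative events occurred in Noren, which satisfies one of the alternatives. Condition met.
  → Every requirement is satisfied — jurisdiction.
The Civil Court of Palwick:
  (a) No such written consent has been filed. However, the amount in controversy is $68,000, which meets the $25,000 floor, so the 'unless' proviso supplies this condition. Condition met.
  (b) The corporate defendant(s) have their principal place of business in Paldale, not Palwick. Condition not met.
  (c) The amount in controversy is 68,000 dollars, within the 70,500 dollars ceiling, so this disjunct is met. Condition met.
  (d) The plaintiff resides in Paldale, which is not Palwick, which satisfies one of the alternatives. The exception is not triggered, since the amount in controversy is USD 68,000, above the 15,000 dollars ceiling. Condition met.
  → At least one condition fails; no jurisdiction.
The Corbourne Court of Common Pleas:
  (a) The claim is an employment claim, not a property claim, so this disjunct is met. Satisfied.
  (b) The amount in controversy is USD 68,000, which meets the USD 10,000 floor. Met.
  (c) Lena Vail resides in Corbourne, so this disjunct is met. Satisfied.
  → Every requirement is satisfied — jurisdiction.
Courts with jurisdiction: the Noren High Bench, the Corbourne Court of Common Pleas — 2 in total.

2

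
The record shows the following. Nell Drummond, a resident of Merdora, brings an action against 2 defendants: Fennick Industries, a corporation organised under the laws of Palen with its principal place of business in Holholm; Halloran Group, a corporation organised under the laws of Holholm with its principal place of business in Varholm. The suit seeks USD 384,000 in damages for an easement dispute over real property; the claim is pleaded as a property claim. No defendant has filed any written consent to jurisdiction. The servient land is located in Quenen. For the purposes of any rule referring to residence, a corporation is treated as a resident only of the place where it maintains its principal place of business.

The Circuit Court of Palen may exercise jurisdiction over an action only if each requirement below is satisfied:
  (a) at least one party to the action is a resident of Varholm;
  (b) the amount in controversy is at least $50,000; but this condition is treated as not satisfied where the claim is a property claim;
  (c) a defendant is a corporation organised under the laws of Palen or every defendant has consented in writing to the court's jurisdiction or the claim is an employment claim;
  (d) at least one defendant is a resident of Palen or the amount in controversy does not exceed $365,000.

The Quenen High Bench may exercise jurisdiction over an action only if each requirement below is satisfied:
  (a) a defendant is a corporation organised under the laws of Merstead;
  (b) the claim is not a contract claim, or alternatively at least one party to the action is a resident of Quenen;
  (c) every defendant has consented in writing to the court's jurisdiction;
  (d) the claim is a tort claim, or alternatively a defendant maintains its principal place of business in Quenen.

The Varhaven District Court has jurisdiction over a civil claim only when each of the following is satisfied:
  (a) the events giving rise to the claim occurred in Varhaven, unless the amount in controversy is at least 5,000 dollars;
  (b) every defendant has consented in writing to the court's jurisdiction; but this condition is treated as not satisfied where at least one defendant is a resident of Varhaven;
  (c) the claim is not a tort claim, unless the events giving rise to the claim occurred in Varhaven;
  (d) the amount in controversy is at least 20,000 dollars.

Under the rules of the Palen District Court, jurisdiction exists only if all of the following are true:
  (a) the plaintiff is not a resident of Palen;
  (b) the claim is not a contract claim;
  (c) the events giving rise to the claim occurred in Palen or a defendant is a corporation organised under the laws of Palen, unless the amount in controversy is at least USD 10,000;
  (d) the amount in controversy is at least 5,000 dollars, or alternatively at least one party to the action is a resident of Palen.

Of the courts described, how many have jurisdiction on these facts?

1

The Circuit Court of Palen:
  (a) Halloran Group resides in Varholm. Condition met.
  (b) The amount in controversy is $384,000, which meets the USD 50,000 floor. However, the claim is a property claim, which falls within the stated exception and so defeats the condition. Condition not met.
  (c) Fennick Industries is organised under the laws of Palen — that alternative is enough. Satisfied.
  (d) No defendant resides in Palen (they reside in Holholm, Varholm); the amount in controversy is $384,000, above the 365,000 dollars ceiling — no alternative holds. Not met.
  → No jurisdiction.
The Quenen High Bench:
  (a) The corporate defendant(s) are organised in Holholm, Palen, not Merstead. Fails.
  (b) The claim is a property claim, not a contract claim, so this disjunct is met. Condition met.
  (c) No such written consent has been filed. Fails.
  (d) The claim is a property claim, not a tort claim; the corporate defendant(s) have their principal place of business in Holholm, Varholm, not Quenen — no alternative holds. Not met.
  → The court lacks jurisdiction.
The Varhaven District Court:
  (a) The operative events occurred in Quenen, not Varhaven. But the amount in controversy is USD 384,000, which meets the $5,000 floor, and the 'unless' clause therefore excuses the requirement. Satisfied.
  (b) No such written consent has been filed. Fails.
  (c) The claim is a property claim, not a tort claim. Met.
  (d) The amount in controversy is $384,000, which meets the USD 20,000 floor. Met.
  → Not every requirement is met — no jurisdiction.
The Palen District Court:
  (a) The plaintiff resides in Merdora, which is not Palen. Satisfied.
  (b) The claim is a property claim, not a contract claim. Met.
  (c) Fennick Industries is organised under the laws of Palen, so this disjunct is met. Met.
  (d) The amount in controversy is USD 384,000, which meets the $5,000 floor, so one alternative holds. Met.
  → Every requirement is satisfied — jurisdiction.
Courts with jurisdiction: the Palen District Court — 1 in total.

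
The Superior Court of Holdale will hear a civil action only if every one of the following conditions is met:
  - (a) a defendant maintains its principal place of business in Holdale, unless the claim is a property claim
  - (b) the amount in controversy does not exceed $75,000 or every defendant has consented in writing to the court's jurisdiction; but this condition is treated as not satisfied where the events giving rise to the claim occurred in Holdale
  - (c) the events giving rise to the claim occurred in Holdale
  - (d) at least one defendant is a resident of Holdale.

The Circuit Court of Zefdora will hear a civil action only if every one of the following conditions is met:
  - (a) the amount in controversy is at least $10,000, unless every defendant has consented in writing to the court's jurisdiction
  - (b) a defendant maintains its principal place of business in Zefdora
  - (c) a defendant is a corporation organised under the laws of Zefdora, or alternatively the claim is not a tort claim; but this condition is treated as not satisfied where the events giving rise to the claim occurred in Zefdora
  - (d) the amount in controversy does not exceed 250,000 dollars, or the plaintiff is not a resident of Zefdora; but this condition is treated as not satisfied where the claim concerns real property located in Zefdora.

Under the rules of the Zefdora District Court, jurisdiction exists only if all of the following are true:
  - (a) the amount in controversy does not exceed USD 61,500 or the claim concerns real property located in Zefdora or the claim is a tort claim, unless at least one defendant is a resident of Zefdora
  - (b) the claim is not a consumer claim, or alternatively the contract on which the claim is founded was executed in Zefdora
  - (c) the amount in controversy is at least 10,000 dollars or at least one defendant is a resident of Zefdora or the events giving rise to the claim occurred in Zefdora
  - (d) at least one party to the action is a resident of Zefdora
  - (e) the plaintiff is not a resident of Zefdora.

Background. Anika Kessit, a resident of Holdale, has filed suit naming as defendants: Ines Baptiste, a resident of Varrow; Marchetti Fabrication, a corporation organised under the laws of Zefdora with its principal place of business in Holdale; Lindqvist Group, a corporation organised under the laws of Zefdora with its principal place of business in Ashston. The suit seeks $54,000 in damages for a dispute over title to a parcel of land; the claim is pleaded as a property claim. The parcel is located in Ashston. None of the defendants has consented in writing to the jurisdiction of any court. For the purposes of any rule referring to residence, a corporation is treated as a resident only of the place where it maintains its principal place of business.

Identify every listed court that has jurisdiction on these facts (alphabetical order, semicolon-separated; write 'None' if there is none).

None

The Superior Court of Holdale:
  (a) Marchetti Fabrication has its principal place of business in Holdale. Satisfied.
  (b) The amount in controversy is USD 54,000, within the 75,000 dollars ceiling, so this disjunct is met. The exception is not triggered, since the operative events occurred in Ashston, not Holdale. Met.
  (c) The operative events occurred in Ashston, not Holdale. Not satisfied.
  (d) Marchetti Fabrication resides in Holdale. Condition met.
  → Not every requirement is met — no jurisdiction.
The Circuit Court of Zefdora:
  (a) The amount in controversy is 54,000 dollars, which meets the $10,000 floor. Met.
  (b) The corporate defendant(s) have their principal place of business in Ashston, Holdale, not Zefdora. Fails.
  (c) Marchetti Fabrication is organised under the laws of Zefdora — that alternative is enough. The carve-out does not apply: the operative events occurred in Ashston, not Zefdora. Condition met.
  (d) The amount in controversy is 54,000 dollars, within the USD 250,000 ceiling, which satisfies one of the alternatives. And the carve-out is inapplicable — the property lies in Ashston, not Zefdora. Condition met.
  → At least one condition fails; no jurisdiction.
The Zefdora District Court:
  (a) The amount in controversy is $54,000, within the 61,500 dollars ceiling, which satisfies one of the alternatives. Satisfied.
  (b) The claim is a property claim, not a consumer claim — that alternative is enough. Met.
  (c) The amount in controversy is USD 54,000, which meets the 10,000 dollars floor, which satisfies one of the alternatives. Satisfied.
  (d) No party resides in Zefdora. Condition not met.
  (e) The plaintiff resides in Holdale, which is not Zefdora. Met.
  → At least one condition fails; no jurisdiction.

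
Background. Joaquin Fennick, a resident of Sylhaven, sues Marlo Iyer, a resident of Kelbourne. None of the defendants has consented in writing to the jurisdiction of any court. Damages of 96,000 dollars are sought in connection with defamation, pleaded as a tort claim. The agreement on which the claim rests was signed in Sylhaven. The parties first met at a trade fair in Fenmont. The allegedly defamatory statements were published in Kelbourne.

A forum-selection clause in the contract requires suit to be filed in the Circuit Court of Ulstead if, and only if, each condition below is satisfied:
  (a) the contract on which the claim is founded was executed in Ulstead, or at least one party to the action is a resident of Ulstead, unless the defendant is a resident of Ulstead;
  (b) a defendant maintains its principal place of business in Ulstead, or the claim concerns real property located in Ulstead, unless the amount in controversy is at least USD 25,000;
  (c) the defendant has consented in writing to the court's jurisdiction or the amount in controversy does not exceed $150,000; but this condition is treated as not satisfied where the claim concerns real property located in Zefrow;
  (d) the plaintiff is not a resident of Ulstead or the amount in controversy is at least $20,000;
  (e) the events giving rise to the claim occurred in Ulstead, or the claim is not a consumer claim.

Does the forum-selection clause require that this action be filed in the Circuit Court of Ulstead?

No

The Circuit Court of Ulstead:
  (a) The contract was executed in Sylhaven, not Ulstead; no party resides in Ulstead — no alternative holds. And the defendant resides in Kelbourne, not Ulstead, so the proviso does not save it. Fails.
  (b) No defendant is a corporation; the claim does not concern real property — no alternative holds. However, the amount in controversy is USD 96,000, which meets the USD 25,000 floor, so the 'unless' proviso supplies this condition. Condition met.
  (c) The amount in controversy is 96,000 dollars, within the $150,000 ceiling — that alternative is enough. The carve-out does not apply: the claim does not concern real property. Satisfied.
  (d) The plaintiff resides in Sylhaven, which is not Ulstead, so this disjunct is met. Satisfied.
  (e) The claim is a tort claim, not a consumer claim — that alternative is enough. Condition met.
  → The clause does not apply.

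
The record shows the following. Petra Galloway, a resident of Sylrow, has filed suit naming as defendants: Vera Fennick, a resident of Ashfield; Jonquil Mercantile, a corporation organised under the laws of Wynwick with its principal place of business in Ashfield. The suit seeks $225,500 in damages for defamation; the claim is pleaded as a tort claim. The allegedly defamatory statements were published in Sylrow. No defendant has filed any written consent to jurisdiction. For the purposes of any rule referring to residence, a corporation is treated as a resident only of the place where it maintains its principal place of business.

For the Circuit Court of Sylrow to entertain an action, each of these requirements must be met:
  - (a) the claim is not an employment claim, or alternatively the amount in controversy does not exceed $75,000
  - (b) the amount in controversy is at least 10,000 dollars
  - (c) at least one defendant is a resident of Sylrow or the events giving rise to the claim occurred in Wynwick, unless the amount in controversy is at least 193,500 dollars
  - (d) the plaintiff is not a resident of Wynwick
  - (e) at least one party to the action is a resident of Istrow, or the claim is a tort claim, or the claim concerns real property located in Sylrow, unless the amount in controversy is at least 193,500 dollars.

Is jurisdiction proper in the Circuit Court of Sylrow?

Yes

The Circuit Court of Sylrow:
  (a) The claim is a tort claim, not an employment claim — that alternative is enough. Condition met.
  (b) The amount in controversy is USD 225,500, which meets the $10,000 floor. Met.
  (c) No defendant resides in Sylrow (they reside in Ashfield, Ashfield); the operative events occurred in Sylrow, not Wynwick — every alternative fails. But the amount in controversy is USD 225,500, which meets the $193,500 floor, and the 'unless' clause therefore excuses the requirement. Condition met.
  (d) The plaintiff resides in Sylrow, which is not Wynwick. Satisfied.
  (e) The claim is a tort claim — that alternative is enough. Condition met.
  → Jurisdiction lies.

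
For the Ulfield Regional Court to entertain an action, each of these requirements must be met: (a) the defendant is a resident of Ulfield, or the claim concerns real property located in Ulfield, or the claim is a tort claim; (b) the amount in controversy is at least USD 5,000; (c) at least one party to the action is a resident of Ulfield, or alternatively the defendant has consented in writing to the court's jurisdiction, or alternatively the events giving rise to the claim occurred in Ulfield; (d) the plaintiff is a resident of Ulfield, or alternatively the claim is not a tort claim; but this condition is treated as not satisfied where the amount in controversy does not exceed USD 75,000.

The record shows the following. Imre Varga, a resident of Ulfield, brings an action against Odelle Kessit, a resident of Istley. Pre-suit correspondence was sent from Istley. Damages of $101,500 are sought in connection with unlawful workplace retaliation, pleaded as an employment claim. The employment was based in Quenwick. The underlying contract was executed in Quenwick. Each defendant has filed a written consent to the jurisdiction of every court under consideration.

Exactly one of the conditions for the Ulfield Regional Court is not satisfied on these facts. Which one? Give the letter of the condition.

(a)

The Ulfield Regional Court:
  (a) The defendant resides in Istley, not Ulfield; the claim does not concern real property; the claim is an employment claim, not a tort claim — every alternative fails. Not satisfied.
  (b) The amount in controversy is 101,500 dollars, which meets the USD 5,000 floor. Met.
  (c) Imre Varga resides in Ulfield, so one alternative holds. Satisfied.
  (d) The plaintiff resides in Ulfield, which satisfies one of the alternatives. The carve-out does not apply: the amount in controversy is 101,500 dollars, above the $75,000 ceiling. Satisfied.
Only condition (a) fails.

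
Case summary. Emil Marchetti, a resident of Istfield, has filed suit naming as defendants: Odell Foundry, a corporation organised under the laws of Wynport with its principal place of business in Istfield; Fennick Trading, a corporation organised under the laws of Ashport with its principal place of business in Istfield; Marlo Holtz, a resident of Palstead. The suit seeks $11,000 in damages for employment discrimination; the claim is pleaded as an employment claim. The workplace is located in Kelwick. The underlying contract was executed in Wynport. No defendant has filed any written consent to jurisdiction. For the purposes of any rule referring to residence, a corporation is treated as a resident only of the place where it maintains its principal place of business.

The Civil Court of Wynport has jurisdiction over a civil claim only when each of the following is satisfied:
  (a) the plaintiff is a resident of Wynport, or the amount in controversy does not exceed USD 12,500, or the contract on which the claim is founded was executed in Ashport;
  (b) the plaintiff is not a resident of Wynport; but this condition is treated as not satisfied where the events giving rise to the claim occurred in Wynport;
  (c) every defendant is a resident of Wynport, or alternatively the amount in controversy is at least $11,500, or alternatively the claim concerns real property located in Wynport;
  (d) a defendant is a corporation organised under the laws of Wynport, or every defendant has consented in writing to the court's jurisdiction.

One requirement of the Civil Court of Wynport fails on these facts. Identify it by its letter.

(c)

The Civil Court of Wynport:
  (a) The amount in controversy is USD 11,000, within the 12,500 dollars ceiling, so one alternative holds. Met.
  (b) The plaintiff resides in Istfield, which is not Wynport. The carve-out does not apply: the operative events occurred in Kelwick, not Wynport. Met.
  (c) The defendants reside as follows — Odell Foundry in Istfield, Fennick Trading in Istfield, Marlo Holtz in Palstead — not all in Wynport; the amount in controversy is $11,000, below the 11,500 dollars floor; the claim does not concern real property — no alternative holds. Condition not met.
  (d) Odell Foundry is organised under the laws of Wynport, so one alternative holds. Met.
Only condition (c) fails.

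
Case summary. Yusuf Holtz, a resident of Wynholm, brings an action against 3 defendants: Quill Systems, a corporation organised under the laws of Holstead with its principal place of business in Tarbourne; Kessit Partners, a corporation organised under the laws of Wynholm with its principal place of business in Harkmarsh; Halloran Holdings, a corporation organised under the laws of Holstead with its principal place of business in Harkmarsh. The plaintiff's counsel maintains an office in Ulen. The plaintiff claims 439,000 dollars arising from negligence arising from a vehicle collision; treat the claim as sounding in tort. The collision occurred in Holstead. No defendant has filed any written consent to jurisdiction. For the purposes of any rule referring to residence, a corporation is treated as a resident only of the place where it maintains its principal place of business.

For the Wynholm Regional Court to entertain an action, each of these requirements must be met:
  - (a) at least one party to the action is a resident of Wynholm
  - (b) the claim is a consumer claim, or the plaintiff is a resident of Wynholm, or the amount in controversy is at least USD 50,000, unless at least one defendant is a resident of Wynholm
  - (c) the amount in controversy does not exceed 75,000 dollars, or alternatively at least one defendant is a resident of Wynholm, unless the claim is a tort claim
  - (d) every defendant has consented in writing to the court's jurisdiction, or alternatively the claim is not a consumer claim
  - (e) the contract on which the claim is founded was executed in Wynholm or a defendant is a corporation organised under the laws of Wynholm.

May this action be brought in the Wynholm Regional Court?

The Wynholm Regional Court:
  (a) Yusuf Holtz resides in Wynholm. Satisfied.
  (b) The plaintiff resides in Wynholm, so this disjunct is met. Met.
  (c) The amount in controversy is USD 439,000, above the USD 75,000 ceiling; no defendant resides in Wynholm (they reside in Tarbourne, Harkmarsh, Harkmarsh) — no alternative holds. But the claim is a tort claim, and the 'unless' clause therefore excuses the requirement. Met.
  (d) The claim is a tort claim, not a consumer claim — that alternative is enough. Satisfied.
  (e) Kessit Partners is organised under the laws of Wynholm — that alternative is enough. Satisfied.
  → Jurisdiction lies.

Yes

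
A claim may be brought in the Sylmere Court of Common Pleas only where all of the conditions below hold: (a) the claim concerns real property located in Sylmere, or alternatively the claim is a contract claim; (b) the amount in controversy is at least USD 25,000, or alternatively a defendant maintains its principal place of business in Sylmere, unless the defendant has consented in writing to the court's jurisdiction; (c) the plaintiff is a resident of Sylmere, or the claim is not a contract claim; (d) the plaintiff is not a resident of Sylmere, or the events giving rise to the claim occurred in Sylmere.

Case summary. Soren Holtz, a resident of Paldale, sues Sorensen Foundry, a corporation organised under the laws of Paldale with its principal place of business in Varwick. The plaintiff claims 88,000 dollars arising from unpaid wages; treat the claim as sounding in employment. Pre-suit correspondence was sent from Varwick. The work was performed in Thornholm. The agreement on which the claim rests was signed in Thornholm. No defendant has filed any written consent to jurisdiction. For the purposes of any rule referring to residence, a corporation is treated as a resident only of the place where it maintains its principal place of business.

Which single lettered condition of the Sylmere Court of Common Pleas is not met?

The Sylmere Court of Common Pleas:
  (a) The claim does not concern real property; the claim is an employment claim, not a contract claim — none of the alternatives is met. Condition not met.
  (b) The amount in controversy is USD 88,000, which meets the $25,000 floor, which satisfies one of the alternatives. Met.
  (c) The claim is an employment claim, not a contract claim — that alternative is enough. Satisfied.
  (d) The plaintiff resides in Paldale, which is not Sylmere — that alternative is enough. Met.
Only condition (a) fails.

(a)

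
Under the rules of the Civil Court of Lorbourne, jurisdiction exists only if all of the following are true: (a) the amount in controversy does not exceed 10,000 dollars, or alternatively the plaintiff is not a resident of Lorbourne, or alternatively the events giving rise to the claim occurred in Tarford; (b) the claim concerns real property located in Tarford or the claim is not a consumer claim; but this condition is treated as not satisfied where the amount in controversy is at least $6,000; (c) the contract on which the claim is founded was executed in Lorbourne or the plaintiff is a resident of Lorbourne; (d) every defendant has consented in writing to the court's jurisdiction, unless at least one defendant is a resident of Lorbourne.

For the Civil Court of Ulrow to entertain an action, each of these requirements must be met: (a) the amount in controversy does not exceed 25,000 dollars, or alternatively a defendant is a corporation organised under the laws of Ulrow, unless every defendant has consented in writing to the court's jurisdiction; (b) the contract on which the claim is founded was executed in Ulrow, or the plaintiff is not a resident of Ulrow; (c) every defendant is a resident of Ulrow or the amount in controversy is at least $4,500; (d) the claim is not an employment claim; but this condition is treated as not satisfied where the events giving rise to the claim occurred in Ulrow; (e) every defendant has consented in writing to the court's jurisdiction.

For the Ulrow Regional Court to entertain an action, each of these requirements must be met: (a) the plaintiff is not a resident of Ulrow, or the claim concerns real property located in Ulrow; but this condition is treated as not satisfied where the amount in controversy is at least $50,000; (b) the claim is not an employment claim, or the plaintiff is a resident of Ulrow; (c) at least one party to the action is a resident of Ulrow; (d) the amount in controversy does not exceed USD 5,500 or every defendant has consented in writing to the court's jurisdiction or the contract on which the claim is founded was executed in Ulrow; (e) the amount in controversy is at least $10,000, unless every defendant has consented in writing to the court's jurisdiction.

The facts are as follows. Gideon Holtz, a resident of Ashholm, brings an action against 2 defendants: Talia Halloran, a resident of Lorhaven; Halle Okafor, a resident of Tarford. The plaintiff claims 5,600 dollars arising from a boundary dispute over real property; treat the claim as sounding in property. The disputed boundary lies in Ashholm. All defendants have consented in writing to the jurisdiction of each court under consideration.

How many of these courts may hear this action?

The Civil Court of Lorbourne:
  (a) The amount in controversy is USD 5,600, within the 10,000 dollars ceiling, so one alternative holds. Met.
  (b) The claim is a property claim, not a consumer claim, so one alternative holds. The carve-out does not apply: the amount in controversy is $5,600, below the $6,000 floor. Satisfied.
  (c) No contract (and hence no place of execution) is alleged; the plaintiff resides in Ashholm, not Lorbourne — no alternative holds. Not satisfied.
  (d) Every defendant has filed written consent. Satisfied.
  → No jurisdiction.
The Civil Court of Ulrow:
  (a) The amount in controversy is $5,600, within the USD 25,000 ceiling, so one alternative holds. Met.
  (b) The plaintiff resides in Ashholm, which is not Ulrow — that alternative is enough. Satisfied.
  (c) The amount in controversy is 5,600 dollars, which meets the $4,500 floor, so this disjunct is met. Met.
  (d) The claim is a property claim, not an employment claim. The carve-out does not apply: the operative events occurred in Ashholm, not Ulrow. Satisfied.
  (e) Every defendant has filed written consent. Satisfied.
  → All conditions met; jurisdiction exists.
The Ulrow Regional Court:
  (a) The plaintiff resides in Ashholm, which is not Ulrow, which satisfies one of the alternatives. The carve-out does not apply: the amount in controversy is 5,600 dollars, below the $50,000 floor. Met.
  (b) The claim is a property claim, not an employment claim — that alternative is enough. Met.
  (c) No party resides in Ulrow. Not satisfied.
  (d) Every defendant has filed written consent, so one alternative holds. Met.
  (e) The amount in controversy is 5,600 dollars, below the $10,000 floor. The proviso rescues it, though: every defendant has filed written consent. Satisfied.
  → Not every requirement is met — no jurisdiction.
Courts with jurisdiction: the Civil Court of Ulrow — 1 in total.

1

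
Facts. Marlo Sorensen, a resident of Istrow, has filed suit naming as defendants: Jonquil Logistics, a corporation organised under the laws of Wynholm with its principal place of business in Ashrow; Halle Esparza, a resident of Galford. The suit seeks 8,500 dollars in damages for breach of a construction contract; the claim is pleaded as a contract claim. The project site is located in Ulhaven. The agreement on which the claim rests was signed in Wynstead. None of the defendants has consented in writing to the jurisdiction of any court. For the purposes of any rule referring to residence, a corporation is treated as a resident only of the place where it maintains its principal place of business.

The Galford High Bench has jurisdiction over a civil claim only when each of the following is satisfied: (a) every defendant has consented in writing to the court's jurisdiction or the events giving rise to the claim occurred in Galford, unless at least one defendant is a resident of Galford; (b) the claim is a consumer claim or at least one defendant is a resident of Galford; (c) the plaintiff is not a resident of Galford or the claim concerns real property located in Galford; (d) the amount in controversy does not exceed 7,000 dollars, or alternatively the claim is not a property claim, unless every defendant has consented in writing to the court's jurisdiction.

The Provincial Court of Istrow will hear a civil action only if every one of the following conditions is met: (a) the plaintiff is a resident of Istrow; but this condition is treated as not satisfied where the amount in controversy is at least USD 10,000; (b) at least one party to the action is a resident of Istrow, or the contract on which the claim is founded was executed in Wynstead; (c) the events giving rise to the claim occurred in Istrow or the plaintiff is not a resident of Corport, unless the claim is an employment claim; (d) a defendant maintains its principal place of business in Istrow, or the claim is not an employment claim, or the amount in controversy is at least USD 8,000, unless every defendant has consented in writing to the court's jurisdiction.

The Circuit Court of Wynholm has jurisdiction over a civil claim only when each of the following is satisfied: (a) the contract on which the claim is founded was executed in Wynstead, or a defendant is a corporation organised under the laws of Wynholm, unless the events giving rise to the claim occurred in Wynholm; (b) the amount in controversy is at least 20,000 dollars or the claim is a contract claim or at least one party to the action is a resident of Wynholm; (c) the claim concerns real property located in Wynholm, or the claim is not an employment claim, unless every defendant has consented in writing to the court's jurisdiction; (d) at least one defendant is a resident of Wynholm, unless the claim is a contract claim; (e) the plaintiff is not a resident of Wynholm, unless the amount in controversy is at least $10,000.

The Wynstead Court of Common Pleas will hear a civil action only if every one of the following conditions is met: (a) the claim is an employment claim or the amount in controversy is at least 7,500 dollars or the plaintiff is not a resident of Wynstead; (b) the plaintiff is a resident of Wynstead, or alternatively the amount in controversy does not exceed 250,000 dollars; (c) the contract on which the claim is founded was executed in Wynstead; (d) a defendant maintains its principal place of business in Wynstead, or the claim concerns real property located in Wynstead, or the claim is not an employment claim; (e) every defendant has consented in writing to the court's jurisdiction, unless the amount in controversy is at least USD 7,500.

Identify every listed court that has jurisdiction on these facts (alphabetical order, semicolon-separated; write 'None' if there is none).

the Circuit Court of Wynholm; the Galford High Bench; the Provincial Court of Istrow; the Wynstead Court of Common Pleas

The Galford High Bench:
  (a) No such written consent has been filed; the operative events occurred in Ulhaven, not Galford — no alternative holds. But Halle Esparza resides in Galford, and the 'unless' clause therefore excuses the requirement. Met.
  (b) Halle Esparza resides in Galford, so this disjunct is met. Satisfied.
  (c) The plaintiff resides in Istrow, which is not Galford, so one alternative holds. Condition met.
  (d) The claim is a contract claim, not a property claim — that alternative is enough. Condition met.
  → Jurisdiction lies.
The Provincial Court of Istrow:
  (a) The plaintiff resides in Istrow. The exception is not triggered, since the amount in controversy is USD 8,500, below the 10,000 dollars floor. Satisfied.
  (b) Marlo Sorensen resides in Istrow, which satisfies one of the alternatives. Met.
  (c) The plaintiff resides in Istrow, which is not Corport, which satisfies one of the alternatives. Met.
  (d) The claim is a contract claim, not an employment claim, which satisfies one of the alternatives. Satisfied.
  → All conditions met; jurisdiction exists.
The Circuit Court of Wynholm:
  (a) The contract was executed in Wynstead, so one alternative holds. Met.
  (b) The claim is a contract claim, which satisfies one of the alternatives. Condition met.
  (c) The claim is a contract claim, not an employment claim — that alternative is enough. Condition met.
  (d) No defendant resides in Wynholm (they reside in Ashrow, Galford). But the claim is a contract claim, and the 'unless' clause therefore excuses the requirement. Condition met.
  (e) The plaintiff resides in Istrow, which is not Wynholm. Satisfied.
  → Every requirement is satisfied — jurisdiction.
The Wynstead Court of Common Pleas:
  (a) The amount in controversy is 8,500 dollars, which meets the $7,500 floor, so one alternative holds. Met.
  (b) The amount in controversy is USD 8,500, within the USD 250,000 ceiling — that alternative is enough. Condition met.
  (c) The contract was executed in Wynstead. Met.
  (d) The claim is a contract claim, not an employment claim, so this disjunct is met. Satisfied.
  (e) No such written consent has been filed. The proviso rescues it, though: the amount in controversy is USD 8,500, which meets the 7,500 dollars floor. Condition met.
  → Jurisdiction lies.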